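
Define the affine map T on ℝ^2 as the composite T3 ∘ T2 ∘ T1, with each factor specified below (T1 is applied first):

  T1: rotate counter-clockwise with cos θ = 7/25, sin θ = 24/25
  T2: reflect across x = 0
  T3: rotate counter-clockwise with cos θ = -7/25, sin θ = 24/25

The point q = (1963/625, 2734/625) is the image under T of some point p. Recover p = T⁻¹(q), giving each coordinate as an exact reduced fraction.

T1 = [7/25 -24/25 0; 24/25 7/25 0; 0 0 1]
T2·T1 = [-7/25 24/25 0; 24/25 7/25 0; 0 0 1]
T3·…·T1 = [-527/625 -336/625 0; -336/625 527/625 0; 0 0 1]
det M = -1; M⁻¹ = [-527/625 -336/625 0; -336/625 527/625 0; 0 0 1]
M⁻¹ · (1963/625, 2734/625)ᵀ = (-5, 2)ᵀ

p = (-5, 2)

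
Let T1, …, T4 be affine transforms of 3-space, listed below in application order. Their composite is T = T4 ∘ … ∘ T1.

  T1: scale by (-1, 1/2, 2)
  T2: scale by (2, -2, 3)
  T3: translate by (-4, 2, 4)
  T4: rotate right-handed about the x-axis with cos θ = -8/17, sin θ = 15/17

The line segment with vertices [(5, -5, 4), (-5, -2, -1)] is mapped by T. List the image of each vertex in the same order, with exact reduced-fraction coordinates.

image vertices: (-14, -28, -7), (6, -2/17, 76/17)

T1 scale by (-1, 1/2, 2): (5, -5, 4) → (-5, -5/2, 8); (-5, -2, -1) → (5, -1, -2)
T2 scale by (2, -2, 3): (-5, -5/2, 8) → (-10, 5, 24); (5, -1, -2) → (10, 2, -6)
T3 translate by (-4, 2, 4): (-10, 5, 24) → (-14, 7, 28); (10, 2, -6) → (6, 4, -2)
T4 rotate right-handed about the x-axis with cos θ = -8/17, sin θ = 15/17: (-14, 7, 28) → (-14, -28, -7); (6, 4, -2) → (6, -2/17, 76/17)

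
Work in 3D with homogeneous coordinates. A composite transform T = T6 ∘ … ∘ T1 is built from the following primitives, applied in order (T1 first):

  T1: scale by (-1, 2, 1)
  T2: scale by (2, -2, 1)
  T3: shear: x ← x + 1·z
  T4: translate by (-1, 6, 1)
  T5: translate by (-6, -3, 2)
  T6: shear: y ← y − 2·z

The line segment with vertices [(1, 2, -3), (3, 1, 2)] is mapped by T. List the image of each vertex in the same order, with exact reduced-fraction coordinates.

image vertices: (-12, -5, 0), (-11, -11, 5)

T1 scale by (-1, 2, 1): (1, 2, -3) → (-1, 4, -3); (3, 1, 2) → (-3, 2, 2)
T2 scale by (2, -2, 1): (-1, 4, -3) → (-2, -8, -3); (-3, 2, 2) → (-6, -4, 2)
T3 shear: x ← x + 1·z: (-2, -8, -3) → (-5, -8, -3); (-6, -4, 2) → (-4, -4, 2)
T4 translate by (-1, 6, 1): (-5, -8, -3) → (-6, -2, -2); (-4, -4, 2) → (-5, 2, 3)
T5 translate by (-6, -3, 2): (-6, -2, -2) → (-12, -5, 0); (-5, 2, 3) → (-11, -1, 5)
T6 shear: y ← y − 2·z: (-12, -5, 0) → (-12, -5, 0); (-11, -1, 5) → (-11, -11, 5)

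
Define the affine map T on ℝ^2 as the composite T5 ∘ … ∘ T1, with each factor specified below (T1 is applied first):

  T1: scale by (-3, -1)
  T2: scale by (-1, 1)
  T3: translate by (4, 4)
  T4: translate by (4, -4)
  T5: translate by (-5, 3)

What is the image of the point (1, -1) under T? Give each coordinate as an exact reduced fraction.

T(p) = (6, 4)

T1 scale by (-3, -1): (1, -1) → (-3, 1)
T2 scale by (-1, 1): (-3, 1) → (3, 1)
T3 translate by (4, 4): (3, 1) → (7, 5)
T4 translate by (4, -4): (7, 5) → (11, 1)
T5 translate by (-5, 3): (11, 1) → (6, 4)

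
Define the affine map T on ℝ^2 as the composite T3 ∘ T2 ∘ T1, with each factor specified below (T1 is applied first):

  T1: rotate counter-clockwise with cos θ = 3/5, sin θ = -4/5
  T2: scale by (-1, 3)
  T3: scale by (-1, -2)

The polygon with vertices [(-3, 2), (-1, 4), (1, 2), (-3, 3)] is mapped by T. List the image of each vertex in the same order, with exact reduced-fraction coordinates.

image vertices: (-1/5, -108/5), (13/5, -96/5), (11/5, -12/5), (3/5, -126/5)

T1 rotate counter-clockwise with cos θ = 3/5, sin θ = -4/5: (-3, 2) → (-1/5, 18/5); (-1, 4) → (13/5, 16/5); (1, 2) → (11/5, 2/5); (-3, 3) → (3/5, 21/5)
T2 scale by (-1, 3): (-1/5, 18/5) → (1/5, 54/5); (13/5, 16/5) → (-13/5, 48/5); (11/5, 2/5) → (-11/5, 6/5); (3/5, 21/5) → (-3/5, 63/5)
T3 scale by (-1, -2): (1/5, 54/5) → (-1/5, -108/5); (-13/5, 48/5) → (13/5, -96/5); (-11/5, 6/5) → (11/5, -12/5); (-3/5, 63/5) → (3/5, -126/5)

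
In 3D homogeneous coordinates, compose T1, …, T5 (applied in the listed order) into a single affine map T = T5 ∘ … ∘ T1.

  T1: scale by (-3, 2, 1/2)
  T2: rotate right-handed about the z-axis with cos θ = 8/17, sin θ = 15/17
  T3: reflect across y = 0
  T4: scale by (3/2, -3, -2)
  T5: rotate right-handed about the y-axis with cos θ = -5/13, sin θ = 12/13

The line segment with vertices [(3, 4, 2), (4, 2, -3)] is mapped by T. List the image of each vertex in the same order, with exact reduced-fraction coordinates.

image vertices: (1032/221, -213/17, 3626/221), (1782/221, -444/17, 2553/221)

T1 scale by (-3, 2, 1/2): (3, 4, 2) → (-9, 8, 1); (4, 2, -3) → (-12, 4, -3/2)
T2 rotate right-handed about the z-axis with cos θ = 8/17, sin θ = 15/17: (-9, 8, 1) → (-192/17, -71/17, 1); (-12, 4, -3/2) → (-156/17, -148/17, -3/2)
T3 reflect across y = 0: (-192/17, -71/17, 1) → (-192/17, 71/17, 1); (-156/17, -148/17, -3/2) → (-156/17, 148/17, -3/2)
T4 scale by (3/2, -3, -2): (-192/17, 71/17, 1) → (-288/17, -213/17, -2); (-156/17, 148/17, -3/2) → (-234/17, -444/17, 3)
T5 rotate right-handed about the y-axis with cos θ = -5/13, sin θ = 12/13: (-288/17, -213/17, -2) → (1032/221, -213/17, 3626/221); (-234/17, -444/17, 3) → (1782/221, -444/17, 2553/221)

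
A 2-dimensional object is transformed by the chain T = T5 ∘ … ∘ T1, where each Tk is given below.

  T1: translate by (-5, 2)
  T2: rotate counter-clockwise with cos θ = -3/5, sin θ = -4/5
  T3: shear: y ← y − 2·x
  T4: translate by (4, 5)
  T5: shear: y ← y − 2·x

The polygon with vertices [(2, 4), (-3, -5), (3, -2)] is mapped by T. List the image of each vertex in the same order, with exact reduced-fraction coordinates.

image vertices: (53/5, -153/5), (32/5, -22/5), (26/5, -31/5)

T1 translate by (-5, 2): (2, 4) → (-3, 6); (-3, -5) → (-8, -3); (3, -2) → (-2, 0)
T2 rotate counter-clockwise with cos θ = -3/5, sin θ = -4/5: (-3, 6) → (33/5, -6/5); (-8, -3) → (12/5, 41/5); (-2, 0) → (6/5, 8/5)
T3 shear: y ← y − 2·x: (33/5, -6/5) → (33/5, -72/5); (12/5, 41/5) → (12/5, 17/5); (6/5, 8/5) → (6/5, -4/5)
T4 translate by (4, 5): (33/5, -72/5) → (53/5, -47/5); (12/5, 17/5) → (32/5, 42/5); (6/5, -4/5) → (26/5, 21/5)
T5 shear: y ← y − 2·x: (53/5, -47/5) → (53/5, -153/5); (32/5, 42/5) → (32/5, -22/5); (26/5, 21/5) → (26/5, -31/5)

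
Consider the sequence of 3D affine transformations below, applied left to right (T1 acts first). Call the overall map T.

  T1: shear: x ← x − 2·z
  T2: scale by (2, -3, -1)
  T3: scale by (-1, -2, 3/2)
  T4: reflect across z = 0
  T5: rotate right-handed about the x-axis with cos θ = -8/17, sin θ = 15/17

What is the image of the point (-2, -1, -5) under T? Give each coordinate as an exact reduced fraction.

T1 shear: x ← x − 2·z: (-2, -1, -5) → (8, -1, -5)
T2 scale by (2, -3, -1): (8, -1, -5) → (16, 3, 5)
T3 scale by (-1, -2, 3/2): (16, 3, 5) → (-16, -6, 15/2)
T4 reflect across z = 0: (-16, -6, 15/2) → (-16, -6, -15/2)
T5 rotate right-handed about the x-axis with cos θ = -8/17, sin θ = 15/17: (-16, -6, -15/2) → (-16, 321/34, -30/17)

T(p) = (-16, 321/34, -30/17)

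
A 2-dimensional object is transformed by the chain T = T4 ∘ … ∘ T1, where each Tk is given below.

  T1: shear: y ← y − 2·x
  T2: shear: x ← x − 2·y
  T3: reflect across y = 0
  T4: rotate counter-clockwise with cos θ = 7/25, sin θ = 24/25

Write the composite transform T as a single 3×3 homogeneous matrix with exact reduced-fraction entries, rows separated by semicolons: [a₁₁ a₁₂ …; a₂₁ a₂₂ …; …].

T1 = [1 0 0; -2 1 0; 0 0 1]
T2·T1 = [5 -2 0; -2 1 0; 0 0 1]
T3·…·T1 = [5 -2 0; 2 -1 0; 0 0 1]
T4·…·T1 = [-13/25 2/5 0; 134/25 -11/5 0; 0 0 1]

T = [-13/25 2/5 0; 134/25 -11/5 0; 0 0 1]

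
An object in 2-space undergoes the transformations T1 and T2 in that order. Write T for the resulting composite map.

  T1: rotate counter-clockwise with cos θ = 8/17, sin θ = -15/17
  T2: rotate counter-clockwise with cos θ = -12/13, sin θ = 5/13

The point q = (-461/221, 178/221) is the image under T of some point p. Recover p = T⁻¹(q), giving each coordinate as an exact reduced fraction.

p = (1, 2)

T1 = [8/17 15/17 0; -15/17 8/17 0; 0 0 1]
T2·T1 = [-21/221 -220/221 0; 220/221 -21/221 0; 0 0 1]
det M = 1; M⁻¹ = [-21/221 220/221 0; -220/221 -21/221 0; 0 0 1]
M⁻¹ · (-461/221, 178/221)ᵀ = (1, 2)ᵀ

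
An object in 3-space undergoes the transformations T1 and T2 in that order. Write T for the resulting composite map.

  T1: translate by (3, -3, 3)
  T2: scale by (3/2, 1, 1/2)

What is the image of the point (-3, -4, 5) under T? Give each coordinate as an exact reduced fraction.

T1 translate by (3, -3, 3): (-3, -4, 5) → (0, -7, 8)
T2 scale by (3/2, 1, 1/2): (0, -7, 8) → (0, -7, 4)

T(p) = (0, -7, 4)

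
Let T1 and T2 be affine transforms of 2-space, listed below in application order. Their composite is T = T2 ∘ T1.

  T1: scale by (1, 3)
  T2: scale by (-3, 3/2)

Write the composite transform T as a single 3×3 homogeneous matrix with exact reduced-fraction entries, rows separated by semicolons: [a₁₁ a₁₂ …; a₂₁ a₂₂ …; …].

T = [-3 0 0; 0 9/2 0; 0 0 1]

T1 = [1 0 0; 0 3 0; 0 0 1]
T2·T1 = [-3 0 0; 0 9/2 0; 0 0 1]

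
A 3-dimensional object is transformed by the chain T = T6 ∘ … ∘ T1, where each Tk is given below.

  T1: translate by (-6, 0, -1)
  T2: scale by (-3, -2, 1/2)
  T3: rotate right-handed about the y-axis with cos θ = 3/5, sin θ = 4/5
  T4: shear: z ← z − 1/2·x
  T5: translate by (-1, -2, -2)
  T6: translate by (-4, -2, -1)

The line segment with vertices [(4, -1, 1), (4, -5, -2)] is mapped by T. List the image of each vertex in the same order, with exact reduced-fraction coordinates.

T1 translate by (-6, 0, -1): (4, -1, 1) → (-2, -1, 0); (4, -5, -2) → (-2, -5, -3)
T2 scale by (-3, -2, 1/2): (-2, -1, 0) → (6, 2, 0); (-2, -5, -3) → (6, 10, -3/2)
T3 rotate right-handed about the y-axis with cos θ = 3/5, sin θ = 4/5: (6, 2, 0) → (18/5, 2, -24/5); (6, 10, -3/2) → (12/5, 10, -57/10)
T4 shear: z ← z − 1/2·x: (18/5, 2, -24/5) → (18/5, 2, -33/5); (12/5, 10, -57/10) → (12/5, 10, -69/10)
T5 translate by (-1, -2, -2): (18/5, 2, -33/5) → (13/5, 0, -43/5); (12/5, 10, -69/10) → (7/5, 8, -89/10)
T6 translate by (-4, -2, -1): (13/5, 0, -43/5) → (-7/5, -2, -48/5); (7/5, 8, -89/10) → (-13/5, 6, -99/10)

image vertices: (-7/5, -2, -48/5), (-13/5, 6, -99/10)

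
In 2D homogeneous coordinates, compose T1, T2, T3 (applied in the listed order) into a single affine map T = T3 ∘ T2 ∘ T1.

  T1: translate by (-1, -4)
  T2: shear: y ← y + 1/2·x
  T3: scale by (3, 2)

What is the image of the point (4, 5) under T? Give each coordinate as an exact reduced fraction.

T(p) = (9, 5)

T1 translate by (-1, -4): (4, 5) → (3, 1)
T2 shear: y ← y + 1/2·x: (3, 1) → (3, 5/2)
T3 scale by (3, 2): (3, 5/2) → (9, 5)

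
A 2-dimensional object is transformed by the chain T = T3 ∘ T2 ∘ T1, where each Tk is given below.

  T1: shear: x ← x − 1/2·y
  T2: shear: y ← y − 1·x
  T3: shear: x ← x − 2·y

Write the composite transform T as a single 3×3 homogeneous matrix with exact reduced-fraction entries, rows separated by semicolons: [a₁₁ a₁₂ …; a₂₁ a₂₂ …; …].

T = [3 -7/2 0; -1 3/2 0; 0 0 1]

T1 = [1 -1/2 0; 0 1 0; 0 0 1]
T2·T1 = [1 -1/2 0; -1 3/2 0; 0 0 1]
T3·…·T1 = [3 -7/2 0; -1 3/2 0; 0 0 1]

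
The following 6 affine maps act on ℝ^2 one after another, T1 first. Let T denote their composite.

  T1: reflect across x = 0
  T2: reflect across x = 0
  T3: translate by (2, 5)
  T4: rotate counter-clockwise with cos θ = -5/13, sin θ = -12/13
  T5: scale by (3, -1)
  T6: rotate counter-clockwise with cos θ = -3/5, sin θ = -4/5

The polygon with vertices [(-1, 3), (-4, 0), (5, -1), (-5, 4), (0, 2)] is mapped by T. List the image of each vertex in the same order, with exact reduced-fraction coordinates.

image vertices: (-47/5, -96/5), (-626/65, -843/65), (23/5, -36/5), (-1071/65, -1503/65), (-86/13, -213/13)

T1 reflect across x = 0: (-1, 3) → (1, 3); (-4, 0) → (4, 0); (5, -1) → (-5, -1); (-5, 4) → (5, 4); (0, 2) → (0, 2)
T2 reflect across x = 0: (1, 3) → (-1, 3); (4, 0) → (-4, 0); (-5, -1) → (5, -1); (5, 4) → (-5, 4); (0, 2) → (0, 2)
T3 translate by (2, 5): (-1, 3) → (1, 8); (-4, 0) → (-2, 5); (5, -1) → (7, 4); (-5, 4) → (-3, 9); (0, 2) → (2, 7)
T4 rotate counter-clockwise with cos θ = -5/13, sin θ = -12/13: (1, 8) → (7, -4); (-2, 5) → (70/13, -1/13); (7, 4) → (1, -8); (-3, 9) → (123/13, -9/13); (2, 7) → (74/13, -59/13)
T5 scale by (3, -1): (7, -4) → (21, 4); (70/13, -1/13) → (210/13, 1/13); (1, -8) → (3, 8); (123/13, -9/13) → (369/13, 9/13); (74/13, -59/13) → (222/13, 59/13)
T6 rotate counter-clockwise with cos θ = -3/5, sin θ = -4/5: (21, 4) → (-47/5, -96/5); (210/13, 1/13) → (-626/65, -843/65); (3, 8) → (23/5, -36/5); (369/13, 9/13) → (-1071/65, -1503/65); (222/13, 59/13) → (-86/13, -213/13)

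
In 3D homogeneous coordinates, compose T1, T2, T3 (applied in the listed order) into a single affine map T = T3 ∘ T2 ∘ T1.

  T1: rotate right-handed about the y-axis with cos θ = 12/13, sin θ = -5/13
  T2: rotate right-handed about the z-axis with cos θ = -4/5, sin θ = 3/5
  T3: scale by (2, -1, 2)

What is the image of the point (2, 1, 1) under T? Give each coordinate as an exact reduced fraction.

T1 rotate right-handed about the y-axis with cos θ = 12/13, sin θ = -5/13: (2, 1, 1) → (19/13, 1, 22/13)
T2 rotate right-handed about the z-axis with cos θ = -4/5, sin θ = 3/5: (19/13, 1, 22/13) → (-23/13, 1/13, 22/13)
T3 scale by (2, -1, 2): (-23/13, 1/13, 22/13) → (-46/13, -1/13, 44/13)

T(p) = (-46/13, -1/13, 44/13)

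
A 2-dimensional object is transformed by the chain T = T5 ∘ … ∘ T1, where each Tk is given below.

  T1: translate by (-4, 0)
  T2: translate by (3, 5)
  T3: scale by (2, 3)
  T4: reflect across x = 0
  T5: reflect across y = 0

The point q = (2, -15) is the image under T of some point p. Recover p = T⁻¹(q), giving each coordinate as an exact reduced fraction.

T1 = [1 0 -4; 0 1 0; 0 0 1]
T2·T1 = [1 0 -1; 0 1 5; 0 0 1]
T3·…·T1 = [2 0 -2; 0 3 15; 0 0 1]
T4·…·T1 = [-2 0 2; 0 3 15; 0 0 1]
T5·…·T1 = [-2 0 2; 0 -3 -15; 0 0 1]
det M = 6; M⁻¹ = [-1/2 0 1; 0 -1/3 -5; 0 0 1]
M⁻¹ · (2, -15)ᵀ = (0, 0)ᵀ

p = (0, 0)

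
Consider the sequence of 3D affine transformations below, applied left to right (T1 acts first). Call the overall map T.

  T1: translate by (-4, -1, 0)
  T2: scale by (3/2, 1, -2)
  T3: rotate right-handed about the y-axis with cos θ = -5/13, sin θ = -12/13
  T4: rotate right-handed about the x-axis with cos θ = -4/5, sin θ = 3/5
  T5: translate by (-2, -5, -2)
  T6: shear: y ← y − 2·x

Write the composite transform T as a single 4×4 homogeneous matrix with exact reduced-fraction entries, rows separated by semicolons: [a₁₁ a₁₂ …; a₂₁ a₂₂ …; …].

T = [-15/26 0 24/13 4/13; 21/65 -4/5 -54/13 -97/65; -72/65 3/5 -8/13 119/65; 0 0 0 1]

T1 = [1 0 0 -4; 0 1 0 -1; 0 0 1 0; 0 0 0 1]
T2·T1 = [3/2 0 0 -6; 0 1 0 -1; 0 0 -2 0; 0 0 0 1]
T3·…·T1 = [-15/26 0 24/13 30/13; 0 1 0 -1; 18/13 0 10/13 -72/13; 0 0 0 1]
T4·…·T1 = [-15/26 0 24/13 30/13; -54/65 -4/5 -6/13 268/65; -72/65 3/5 -8/13 249/65; 0 0 0 1]
T5·…·T1 = [-15/26 0 24/13 4/13; -54/65 -4/5 -6/13 -57/65; -72/65 3/5 -8/13 119/65; 0 0 0 1]
T6·…·T1 = [-15/26 0 24/13 4/13; 21/65 -4/5 -54/13 -97/65; -72/65 3/5 -8/13 119/65; 0 0 0 1]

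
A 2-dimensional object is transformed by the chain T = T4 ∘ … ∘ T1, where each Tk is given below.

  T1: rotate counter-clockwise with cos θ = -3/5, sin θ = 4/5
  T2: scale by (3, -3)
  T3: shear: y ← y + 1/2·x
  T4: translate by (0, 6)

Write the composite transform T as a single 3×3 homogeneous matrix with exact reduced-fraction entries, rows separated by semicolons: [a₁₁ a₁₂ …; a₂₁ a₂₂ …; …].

T = [-9/5 -12/5 0; -33/10 3/5 6; 0 0 1]

T1 = [-3/5 -4/5 0; 4/5 -3/5 0; 0 0 1]
T2·T1 = [-9/5 -12/5 0; -12/5 9/5 0; 0 0 1]
T3·…·T1 = [-9/5 -12/5 0; -33/10 3/5 0; 0 0 1]
T4·…·T1 = [-9/5 -12/5 0; -33/10 3/5 6; 0 0 1]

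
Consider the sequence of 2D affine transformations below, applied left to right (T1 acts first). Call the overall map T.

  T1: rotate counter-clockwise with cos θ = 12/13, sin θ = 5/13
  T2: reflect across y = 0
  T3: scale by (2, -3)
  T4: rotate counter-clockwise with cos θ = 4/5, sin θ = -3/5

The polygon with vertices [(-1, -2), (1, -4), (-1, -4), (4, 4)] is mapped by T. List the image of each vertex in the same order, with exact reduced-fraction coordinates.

T1 rotate counter-clockwise with cos θ = 12/13, sin θ = 5/13: (-1, -2) → (-2/13, -29/13); (1, -4) → (32/13, -43/13); (-1, -4) → (8/13, -53/13); (4, 4) → (28/13, 68/13)
T2 reflect across y = 0: (-2/13, -29/13) → (-2/13, 29/13); (32/13, -43/13) → (32/13, 43/13); (8/13, -53/13) → (8/13, 53/13); (28/13, 68/13) → (28/13, -68/13)
T3 scale by (2, -3): (-2/13, 29/13) → (-4/13, -87/13); (32/13, 43/13) → (64/13, -129/13); (8/13, 53/13) → (16/13, -159/13); (28/13, -68/13) → (56/13, 204/13)
T4 rotate counter-clockwise with cos θ = 4/5, sin θ = -3/5: (-4/13, -87/13) → (-277/65, -336/65); (64/13, -129/13) → (-131/65, -708/65); (16/13, -159/13) → (-413/65, -684/65); (56/13, 204/13) → (836/65, 648/65)

image vertices: (-277/65, -336/65), (-131/65, -708/65), (-413/65, -684/65), (836/65, 648/65)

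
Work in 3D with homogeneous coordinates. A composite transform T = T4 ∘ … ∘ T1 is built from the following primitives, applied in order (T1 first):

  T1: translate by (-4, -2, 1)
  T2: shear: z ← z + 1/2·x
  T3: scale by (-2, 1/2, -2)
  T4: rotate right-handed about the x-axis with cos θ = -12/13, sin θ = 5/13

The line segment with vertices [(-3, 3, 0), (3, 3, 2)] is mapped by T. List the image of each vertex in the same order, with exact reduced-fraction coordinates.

image vertices: (14, -31/13, -115/26), (2, 19/13, 125/26)

T1 translate by (-4, -2, 1): (-3, 3, 0) → (-7, 1, 1); (3, 3, 2) → (-1, 1, 3)
T2 shear: z ← z + 1/2·x: (-7, 1, 1) → (-7, 1, -5/2); (-1, 1, 3) → (-1, 1, 5/2)
T3 scale by (-2, 1/2, -2): (-7, 1, -5/2) → (14, 1/2, 5); (-1, 1, 5/2) → (2, 1/2, -5)
T4 rotate right-handed about the x-axis with cos θ = -12/13, sin θ = 5/13: (14, 1/2, 5) → (14, -31/13, -115/26); (2, 1/2, -5) → (2, 19/13, 125/26)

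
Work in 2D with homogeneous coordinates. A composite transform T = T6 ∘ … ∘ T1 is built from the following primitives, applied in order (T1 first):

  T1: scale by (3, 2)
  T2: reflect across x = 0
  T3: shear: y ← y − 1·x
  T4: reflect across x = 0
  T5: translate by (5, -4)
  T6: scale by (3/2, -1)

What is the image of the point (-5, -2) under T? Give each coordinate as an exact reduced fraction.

T(p) = (-15, 23)

T1 scale by (3, 2): (-5, -2) → (-15, -4)
T2 reflect across x = 0: (-15, -4) → (15, -4)
T3 shear: y ← y − 1·x: (15, -4) → (15, -19)
T4 reflect across x = 0: (15, -19) → (-15, -19)
T5 translate by (5, -4): (-15, -19) → (-10, -23)
T6 scale by (3/2, -1): (-10, -23) → (-15, 23)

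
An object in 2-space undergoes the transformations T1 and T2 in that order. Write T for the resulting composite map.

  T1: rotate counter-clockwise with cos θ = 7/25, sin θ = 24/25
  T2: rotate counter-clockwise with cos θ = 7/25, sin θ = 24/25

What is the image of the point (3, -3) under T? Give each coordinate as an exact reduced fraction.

T1 rotate counter-clockwise with cos θ = 7/25, sin θ = 24/25: (3, -3) → (93/25, 51/25)
T2 rotate counter-clockwise with cos θ = 7/25, sin θ = 24/25: (93/25, 51/25) → (-573/625, 2589/625)

T(p) = (-573/625, 2589/625)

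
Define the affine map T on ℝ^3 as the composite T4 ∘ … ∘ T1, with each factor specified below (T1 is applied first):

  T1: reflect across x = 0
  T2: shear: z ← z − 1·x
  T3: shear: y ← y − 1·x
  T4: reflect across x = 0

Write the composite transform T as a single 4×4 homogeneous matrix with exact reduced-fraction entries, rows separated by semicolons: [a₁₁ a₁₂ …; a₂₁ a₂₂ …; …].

T1 = [-1 0 0 0; 0 1 0 0; 0 0 1 0; 0 0 0 1]
T2·T1 = [-1 0 0 0; 0 1 0 0; 1 0 1 0; 0 0 0 1]
T3·…·T1 = [-1 0 0 0; 1 1 0 0; 1 0 1 0; 0 0 0 1]
T4·…·T1 = [1 0 0 0; 1 1 0 0; 1 0 1 0; 0 0 0 1]

T = [1 0 0 0; 1 1 0 0; 1 0 1 0; 0 0 0 1]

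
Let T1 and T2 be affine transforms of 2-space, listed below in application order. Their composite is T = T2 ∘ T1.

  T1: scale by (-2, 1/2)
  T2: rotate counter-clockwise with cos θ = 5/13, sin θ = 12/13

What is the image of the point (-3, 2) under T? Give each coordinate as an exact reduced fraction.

T1 scale by (-2, 1/2): (-3, 2) → (6, 1)
T2 rotate counter-clockwise with cos θ = 5/13, sin θ = 12/13: (6, 1) → (18/13, 77/13)

T(p) = (18/13, 77/13)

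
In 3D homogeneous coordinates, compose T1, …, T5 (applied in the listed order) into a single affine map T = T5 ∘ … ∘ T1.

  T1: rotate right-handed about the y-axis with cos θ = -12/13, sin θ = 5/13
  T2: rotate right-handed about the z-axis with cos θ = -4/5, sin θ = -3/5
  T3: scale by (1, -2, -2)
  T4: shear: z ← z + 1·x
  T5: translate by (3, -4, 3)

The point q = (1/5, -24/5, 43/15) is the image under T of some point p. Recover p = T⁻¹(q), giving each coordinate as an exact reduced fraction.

T1 = [-12/13 0 5/13 0; 0 1 0 0; -5/13 0 -12/13 0; 0 0 0 1]
T2·T1 = [48/65 3/5 -4/13 0; 36/65 -4/5 -3/13 0; -5/13 0 -12/13 0; 0 0 0 1]
T3·…·T1 = [48/65 3/5 -4/13 0; -72/65 8/5 6/13 0; 10/13 0 24/13 0; 0 0 0 1]
T4·…·T1 = [48/65 3/5 -4/13 0; -72/65 8/5 6/13 0; 98/65 3/5 20/13 0; 0 0 0 1]
T5·…·T1 = [48/65 3/5 -4/13 3; -72/65 8/5 6/13 -4; 98/65 3/5 20/13 3; 0 0 0 1]
det M = 4; M⁻¹ = [71/130 -18/65 5/26 -216/65; 3/5 2/5 0 -1/5; -10/13 3/26 6/13 18/13; 0 0 0 1]
M⁻¹ · (1/5, -24/5, 43/15)ᵀ = (-4/3, -2, 2)ᵀ

p = (-4/3, -2, 2)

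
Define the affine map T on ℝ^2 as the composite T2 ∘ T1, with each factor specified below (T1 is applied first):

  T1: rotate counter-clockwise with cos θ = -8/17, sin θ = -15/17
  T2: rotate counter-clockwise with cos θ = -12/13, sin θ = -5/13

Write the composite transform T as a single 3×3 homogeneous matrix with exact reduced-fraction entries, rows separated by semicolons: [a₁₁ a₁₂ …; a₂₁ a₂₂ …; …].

T1 = [-8/17 15/17 0; -15/17 -8/17 0; 0 0 1]
T2·T1 = [21/221 -220/221 0; 220/221 21/221 0; 0 0 1]

T = [21/221 -220/221 0; 220/221 21/221 0; 0 0 1]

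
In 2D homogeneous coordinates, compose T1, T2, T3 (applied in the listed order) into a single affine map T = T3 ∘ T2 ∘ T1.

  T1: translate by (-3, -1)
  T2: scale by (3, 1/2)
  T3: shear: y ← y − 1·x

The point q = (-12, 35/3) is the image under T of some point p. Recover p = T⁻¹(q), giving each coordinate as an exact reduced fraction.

T1 = [1 0 -3; 0 1 -1; 0 0 1]
T2·T1 = [3 0 -9; 0 1/2 -1/2; 0 0 1]
T3·…·T1 = [3 0 -9; -3 1/2 17/2; 0 0 1]
det M = 3/2; M⁻¹ = [1/3 0 3; 2 2 1; 0 0 1]
M⁻¹ · (-12, 35/3)ᵀ = (-1, 1/3)ᵀ

p = (-1, 1/3)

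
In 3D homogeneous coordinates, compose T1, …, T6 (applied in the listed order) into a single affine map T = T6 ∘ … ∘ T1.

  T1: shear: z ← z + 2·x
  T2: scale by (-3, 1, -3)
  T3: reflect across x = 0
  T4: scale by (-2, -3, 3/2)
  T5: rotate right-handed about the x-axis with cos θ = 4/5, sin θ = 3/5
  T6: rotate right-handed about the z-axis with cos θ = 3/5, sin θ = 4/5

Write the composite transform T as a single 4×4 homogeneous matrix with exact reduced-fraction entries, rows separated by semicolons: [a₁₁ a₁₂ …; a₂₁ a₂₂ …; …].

T1 = [1 0 0 0; 0 1 0 0; 2 0 1 0; 0 0 0 1]
T2·T1 = [-3 0 0 0; 0 1 0 0; -6 0 -3 0; 0 0 0 1]
T3·…·T1 = [3 0 0 0; 0 1 0 0; -6 0 -3 0; 0 0 0 1]
T4·…·T1 = [-6 0 0 0; 0 -3 0 0; -9 0 -9/2 0; 0 0 0 1]
T5·…·T1 = [-6 0 0 0; 27/5 -12/5 27/10 0; -36/5 -9/5 -18/5 0; 0 0 0 1]
T6·…·T1 = [-198/25 48/25 -54/25 0; -39/25 -36/25 81/50 0; -36/5 -9/5 -18/5 0; 0 0 0 1]

T = [-198/25 48/25 -54/25 0; -39/25 -36/25 81/50 0; -36/5 -9/5 -18/5 0; 0 0 0 1]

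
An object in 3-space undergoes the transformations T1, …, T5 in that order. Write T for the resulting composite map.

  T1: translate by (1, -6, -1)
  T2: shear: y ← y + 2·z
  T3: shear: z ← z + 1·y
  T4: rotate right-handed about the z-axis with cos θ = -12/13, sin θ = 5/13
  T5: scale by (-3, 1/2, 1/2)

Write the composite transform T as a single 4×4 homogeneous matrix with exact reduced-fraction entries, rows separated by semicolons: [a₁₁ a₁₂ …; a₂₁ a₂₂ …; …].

T1 = [1 0 0 1; 0 1 0 -6; 0 0 1 -1; 0 0 0 1]
T2·T1 = [1 0 0 1; 0 1 2 -8; 0 0 1 -1; 0 0 0 1]
T3·…·T1 = [1 0 0 1; 0 1 2 -8; 0 1 3 -9; 0 0 0 1]
T4·…·T1 = [-12/13 -5/13 -10/13 28/13; 5/13 -12/13 -24/13 101/13; 0 1 3 -9; 0 0 0 1]
T5·…·T1 = [36/13 15/13 30/13 -84/13; 5/26 -6/13 -12/13 101/26; 0 1/2 3/2 -9/2; 0 0 0 1]

T = [36/13 15/13 30/13 -84/13; 5/26 -6/13 -12/13 101/26; 0 1/2 3/2 -9/2; 0 0 0 1]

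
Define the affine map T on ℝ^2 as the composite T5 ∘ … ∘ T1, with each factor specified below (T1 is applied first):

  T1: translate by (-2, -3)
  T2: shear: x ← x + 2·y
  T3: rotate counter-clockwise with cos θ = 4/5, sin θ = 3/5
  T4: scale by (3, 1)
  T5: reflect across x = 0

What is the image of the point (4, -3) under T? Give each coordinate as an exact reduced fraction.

T(p) = (66/5, -54/5)

T1 translate by (-2, -3): (4, -3) → (2, -6)
T2 shear: x ← x + 2·y: (2, -6) → (-10, -6)
T3 rotate counter-clockwise with cos θ = 4/5, sin θ = 3/5: (-10, -6) → (-22/5, -54/5)
T4 scale by (3, 1): (-22/5, -54/5) → (-66/5, -54/5)
T5 reflect across x = 0: (-66/5, -54/5) → (66/5, -54/5)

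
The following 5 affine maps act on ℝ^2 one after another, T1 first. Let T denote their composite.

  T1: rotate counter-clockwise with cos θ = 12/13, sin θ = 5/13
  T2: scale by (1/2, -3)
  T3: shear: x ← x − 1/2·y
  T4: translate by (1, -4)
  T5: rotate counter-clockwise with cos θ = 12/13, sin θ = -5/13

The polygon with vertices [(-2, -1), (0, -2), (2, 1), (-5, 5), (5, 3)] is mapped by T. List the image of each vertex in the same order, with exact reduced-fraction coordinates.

T1 rotate counter-clockwise with cos θ = 12/13, sin θ = 5/13: (-2, -1) → (-19/13, -22/13); (0, -2) → (10/13, -24/13); (2, 1) → (19/13, 22/13); (-5, 5) → (-85/13, 35/13); (5, 3) → (45/13, 61/13)
T2 scale by (1/2, -3): (-19/13, -22/13) → (-19/26, 66/13); (10/13, -24/13) → (5/13, 72/13); (19/13, 22/13) → (19/26, -66/13); (-85/13, 35/13) → (-85/26, -105/13); (45/13, 61/13) → (45/26, -183/13)
T3 shear: x ← x − 1/2·y: (-19/26, 66/13) → (-85/26, 66/13); (5/13, 72/13) → (-31/13, 72/13); (19/26, -66/13) → (85/26, -66/13); (-85/26, -105/13) → (10/13, -105/13); (45/26, -183/13) → (114/13, -183/13)
T4 translate by (1, -4): (-85/26, 66/13) → (-59/26, 14/13); (-31/13, 72/13) → (-18/13, 20/13); (85/26, -66/13) → (111/26, -118/13); (10/13, -105/13) → (23/13, -157/13); (114/13, -183/13) → (127/13, -235/13)
T5 rotate counter-clockwise with cos θ = 12/13, sin θ = -5/13: (-59/26, 14/13) → (-284/169, 631/338); (-18/13, 20/13) → (-116/169, 330/169); (111/26, -118/13) → (76/169, -3387/338); (23/13, -157/13) → (-509/169, -1999/169); (127/13, -235/13) → (349/169, -3455/169)

image vertices: (-284/169, 631/338), (-116/169, 330/169), (76/169, -3387/338), (-509/169, -1999/169), (349/169, -3455/169)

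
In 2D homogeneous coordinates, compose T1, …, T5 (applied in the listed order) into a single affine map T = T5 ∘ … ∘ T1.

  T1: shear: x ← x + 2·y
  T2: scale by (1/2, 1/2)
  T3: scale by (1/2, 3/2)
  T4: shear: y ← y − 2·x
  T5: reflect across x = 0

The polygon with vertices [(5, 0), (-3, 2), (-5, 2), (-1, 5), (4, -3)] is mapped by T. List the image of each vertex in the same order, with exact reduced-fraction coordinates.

image vertices: (-5/4, -5/2), (-1/4, 1), (1/4, 2), (-9/4, -3/4), (1/2, -5/4)

T1 shear: x ← x + 2·y: (5, 0) → (5, 0); (-3, 2) → (1, 2); (-5, 2) → (-1, 2); (-1, 5) → (9, 5); (4, -3) → (-2, -3)
T2 scale by (1/2, 1/2): (5, 0) → (5/2, 0); (1, 2) → (1/2, 1); (-1, 2) → (-1/2, 1); (9, 5) → (9/2, 5/2); (-2, -3) → (-1, -3/2)
T3 scale by (1/2, 3/2): (5/2, 0) → (5/4, 0); (1/2, 1) → (1/4, 3/2); (-1/2, 1) → (-1/4, 3/2); (9/2, 5/2) → (9/4, 15/4); (-1, -3/2) → (-1/2, -9/4)
T4 shear: y ← y − 2·x: (5/4, 0) → (5/4, -5/2); (1/4, 3/2) → (1/4, 1); (-1/4, 3/2) → (-1/4, 2); (9/4, 15/4) → (9/4, -3/4); (-1/2, -9/4) → (-1/2, -5/4)
T5 reflect across x = 0: (5/4, -5/2) → (-5/4, -5/2); (1/4, 1) → (-1/4, 1); (-1/4, 2) → (1/4, 2); (9/4, -3/4) → (-9/4, -3/4); (-1/2, -5/4) → (1/2, -5/4)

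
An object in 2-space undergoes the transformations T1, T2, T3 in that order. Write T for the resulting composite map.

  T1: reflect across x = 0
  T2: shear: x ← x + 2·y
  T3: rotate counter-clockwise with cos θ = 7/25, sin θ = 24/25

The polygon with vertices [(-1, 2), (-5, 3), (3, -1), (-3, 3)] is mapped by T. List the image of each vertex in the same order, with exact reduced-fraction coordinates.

image vertices: (-13/25, 134/25), (1/5, 57/5), (-11/25, -127/25), (-9/25, 237/25)

T1 reflect across x = 0: (-1, 2) → (1, 2); (-5, 3) → (5, 3); (3, -1) → (-3, -1); (-3, 3) → (3, 3)
T2 shear: x ← x + 2·y: (1, 2) → (5, 2); (5, 3) → (11, 3); (-3, -1) → (-5, -1); (3, 3) → (9, 3)
T3 rotate counter-clockwise with cos θ = 7/25, sin θ = 24/25: (5, 2) → (-13/25, 134/25); (11, 3) → (1/5, 57/5); (-5, -1) → (-11/25, -127/25); (9, 3) → (-9/25, 237/25)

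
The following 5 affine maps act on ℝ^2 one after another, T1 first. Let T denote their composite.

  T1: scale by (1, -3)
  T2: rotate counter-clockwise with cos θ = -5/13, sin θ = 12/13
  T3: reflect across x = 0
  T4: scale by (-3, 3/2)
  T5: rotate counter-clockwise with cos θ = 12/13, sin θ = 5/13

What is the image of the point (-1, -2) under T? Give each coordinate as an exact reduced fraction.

T1 scale by (1, -3): (-1, -2) → (-1, 6)
T2 rotate counter-clockwise with cos θ = -5/13, sin θ = 12/13: (-1, 6) → (-67/13, -42/13)
T3 reflect across x = 0: (-67/13, -42/13) → (67/13, -42/13)
T4 scale by (-3, 3/2): (67/13, -42/13) → (-201/13, -63/13)
T5 rotate counter-clockwise with cos θ = 12/13, sin θ = 5/13: (-201/13, -63/13) → (-2097/169, -1761/169)

T(p) = (-2097/169, -1761/169)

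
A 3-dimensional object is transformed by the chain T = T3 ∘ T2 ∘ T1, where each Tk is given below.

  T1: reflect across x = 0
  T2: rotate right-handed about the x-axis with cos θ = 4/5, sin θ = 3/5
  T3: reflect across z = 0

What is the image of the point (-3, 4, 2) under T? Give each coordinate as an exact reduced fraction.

T(p) = (3, 2, -4)

T1 reflect across x = 0: (-3, 4, 2) → (3, 4, 2)
T2 rotate right-handed about the x-axis with cos θ = 4/5, sin θ = 3/5: (3, 4, 2) → (3, 2, 4)
T3 reflect across z = 0: (3, 2, 4) → (3, 2, -4)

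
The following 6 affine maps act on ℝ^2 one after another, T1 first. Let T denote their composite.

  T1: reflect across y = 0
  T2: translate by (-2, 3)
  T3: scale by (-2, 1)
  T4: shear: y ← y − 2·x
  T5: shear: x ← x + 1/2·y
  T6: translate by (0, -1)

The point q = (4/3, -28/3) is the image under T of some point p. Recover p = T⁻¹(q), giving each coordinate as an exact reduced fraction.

T1 = [1 0 0; 0 -1 0; 0 0 1]
T2·T1 = [1 0 -2; 0 -1 3; 0 0 1]
T3·…·T1 = [-2 0 4; 0 -1 3; 0 0 1]
T4·…·T1 = [-2 0 4; 4 -1 -5; 0 0 1]
T5·…·T1 = [0 -1/2 3/2; 4 -1 -5; 0 0 1]
T6·…·T1 = [0 -1/2 3/2; 4 -1 -6; 0 0 1]
det M = 2; M⁻¹ = [-1/2 1/4 9/4; -2 0 3; 0 0 1]
M⁻¹ · (4/3, -28/3)ᵀ = (-3/4, 1/3)ᵀ

p = (-3/4, 1/3)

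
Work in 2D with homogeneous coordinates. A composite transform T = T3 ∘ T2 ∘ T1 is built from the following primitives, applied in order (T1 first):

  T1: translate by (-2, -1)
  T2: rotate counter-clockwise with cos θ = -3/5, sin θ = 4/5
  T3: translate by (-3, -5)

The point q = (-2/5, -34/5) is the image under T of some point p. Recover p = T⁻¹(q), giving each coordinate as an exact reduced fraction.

T1 = [1 0 -2; 0 1 -1; 0 0 1]
T2·T1 = [-3/5 -4/5 2; 4/5 -3/5 -1; 0 0 1]
T3·…·T1 = [-3/5 -4/5 -1; 4/5 -3/5 -6; 0 0 1]
det M = 1; M⁻¹ = [-3/5 4/5 21/5; -4/5 -3/5 -22/5; 0 0 1]
M⁻¹ · (-2/5, -34/5)ᵀ = (-1, 0)ᵀ

p = (-1, 0)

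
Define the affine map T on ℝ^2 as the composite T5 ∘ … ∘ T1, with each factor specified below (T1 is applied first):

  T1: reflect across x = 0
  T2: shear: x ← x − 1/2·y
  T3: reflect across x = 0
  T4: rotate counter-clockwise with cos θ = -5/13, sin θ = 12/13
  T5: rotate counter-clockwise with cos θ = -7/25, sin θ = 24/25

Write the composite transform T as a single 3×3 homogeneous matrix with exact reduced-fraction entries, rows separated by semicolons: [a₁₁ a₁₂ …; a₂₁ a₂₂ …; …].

T = [-253/325 31/130 0; -204/325 -71/65 0; 0 0 1]

T1 = [-1 0 0; 0 1 0; 0 0 1]
T2·T1 = [-1 -1/2 0; 0 1 0; 0 0 1]
T3·…·T1 = [1 1/2 0; 0 1 0; 0 0 1]
T4·…·T1 = [-5/13 -29/26 0; 12/13 1/13 0; 0 0 1]
T5·…·T1 = [-253/325 31/130 0; -204/325 -71/65 0; 0 0 1]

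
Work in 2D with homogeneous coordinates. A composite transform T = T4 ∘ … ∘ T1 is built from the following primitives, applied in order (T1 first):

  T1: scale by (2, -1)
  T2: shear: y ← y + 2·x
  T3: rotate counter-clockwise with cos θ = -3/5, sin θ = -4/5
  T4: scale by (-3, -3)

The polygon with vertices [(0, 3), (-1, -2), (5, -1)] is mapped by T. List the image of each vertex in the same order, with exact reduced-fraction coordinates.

image vertices: (36/5, -27/5), (6/5, -42/5), (-162/5, 309/5)

T1 scale by (2, -1): (0, 3) → (0, -3); (-1, -2) → (-2, 2); (5, -1) → (10, 1)
T2 shear: y ← y + 2·x: (0, -3) → (0, -3); (-2, 2) → (-2, -2); (10, 1) → (10, 21)
T3 rotate counter-clockwise with cos θ = -3/5, sin θ = -4/5: (0, -3) → (-12/5, 9/5); (-2, -2) → (-2/5, 14/5); (10, 21) → (54/5, -103/5)
T4 scale by (-3, -3): (-12/5, 9/5) → (36/5, -27/5); (-2/5, 14/5) → (6/5, -42/5); (54/5, -103/5) → (-162/5, 309/5)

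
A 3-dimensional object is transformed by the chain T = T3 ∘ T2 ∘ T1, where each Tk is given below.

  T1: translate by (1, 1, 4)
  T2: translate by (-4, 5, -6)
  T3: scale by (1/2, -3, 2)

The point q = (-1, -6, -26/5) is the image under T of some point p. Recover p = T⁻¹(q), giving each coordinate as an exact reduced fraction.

p = (1, -4, -3/5)

T1 = [1 0 0 1; 0 1 0 1; 0 0 1 4; 0 0 0 1]
T2·T1 = [1 0 0 -3; 0 1 0 6; 0 0 1 -2; 0 0 0 1]
T3·…·T1 = [1/2 0 0 -3/2; 0 -3 0 -18; 0 0 2 -4; 0 0 0 1]
det M = -3; M⁻¹ = [2 0 0 3; 0 -1/3 0 -6; 0 0 1/2 2; 0 0 0 1]
M⁻¹ · (-1, -6, -26/5)ᵀ = (1, -4, -3/5)ᵀ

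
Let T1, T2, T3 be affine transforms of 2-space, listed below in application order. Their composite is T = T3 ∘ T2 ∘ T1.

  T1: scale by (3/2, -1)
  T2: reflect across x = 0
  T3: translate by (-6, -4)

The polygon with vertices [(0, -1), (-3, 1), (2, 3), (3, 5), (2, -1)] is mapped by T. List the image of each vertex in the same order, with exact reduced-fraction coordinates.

image vertices: (-6, -3), (-3/2, -5), (-9, -7), (-21/2, -9), (-9, -3)

T1 scale by (3/2, -1): (0, -1) → (0, 1); (-3, 1) → (-9/2, -1); (2, 3) → (3, -3); (3, 5) → (9/2, -5); (2, -1) → (3, 1)
T2 reflect across x = 0: (0, 1) → (0, 1); (-9/2, -1) → (9/2, -1); (3, -3) → (-3, -3); (9/2, -5) → (-9/2, -5); (3, 1) → (-3, 1)
T3 translate by (-6, -4): (0, 1) → (-6, -3); (9/2, -1) → (-3/2, -5); (-3, -3) → (-9, -7); (-9/2, -5) → (-21/2, -9); (-3, 1) → (-9, -3)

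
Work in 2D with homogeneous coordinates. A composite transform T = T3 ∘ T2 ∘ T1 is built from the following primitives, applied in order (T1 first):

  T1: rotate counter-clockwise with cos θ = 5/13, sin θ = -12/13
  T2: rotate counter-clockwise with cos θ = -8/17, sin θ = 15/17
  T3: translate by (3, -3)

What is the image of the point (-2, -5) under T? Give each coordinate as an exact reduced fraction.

T1 rotate counter-clockwise with cos θ = 5/13, sin θ = -12/13: (-2, -5) → (-70/13, -1/13)
T2 rotate counter-clockwise with cos θ = -8/17, sin θ = 15/17: (-70/13, -1/13) → (575/221, -1042/221)
T3 translate by (3, -3): (575/221, -1042/221) → (1238/221, -1705/221)

T(p) = (1238/221, -1705/221)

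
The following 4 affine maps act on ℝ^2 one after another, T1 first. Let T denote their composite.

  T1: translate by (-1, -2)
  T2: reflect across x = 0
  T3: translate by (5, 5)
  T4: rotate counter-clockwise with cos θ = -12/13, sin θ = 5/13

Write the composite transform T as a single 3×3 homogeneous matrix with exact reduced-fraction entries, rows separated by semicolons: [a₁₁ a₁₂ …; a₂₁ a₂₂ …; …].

T = [12/13 -5/13 -87/13; -5/13 -12/13 -6/13; 0 0 1]

T1 = [1 0 -1; 0 1 -2; 0 0 1]
T2·T1 = [-1 0 1; 0 1 -2; 0 0 1]
T3·…·T1 = [-1 0 6; 0 1 3; 0 0 1]
T4·…·T1 = [12/13 -5/13 -87/13; -5/13 -12/13 -6/13; 0 0 1]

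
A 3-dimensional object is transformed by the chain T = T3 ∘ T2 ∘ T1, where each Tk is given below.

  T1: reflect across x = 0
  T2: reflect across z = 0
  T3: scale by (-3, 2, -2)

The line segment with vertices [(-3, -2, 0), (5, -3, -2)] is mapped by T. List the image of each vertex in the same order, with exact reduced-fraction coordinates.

T1 reflect across x = 0: (-3, -2, 0) → (3, -2, 0); (5, -3, -2) → (-5, -3, -2)
T2 reflect across z = 0: (3, -2, 0) → (3, -2, 0); (-5, -3, -2) → (-5, -3, 2)
T3 scale by (-3, 2, -2): (3, -2, 0) → (-9, -4, 0); (-5, -3, 2) → (15, -6, -4)

image vertices: (-9, -4, 0), (15, -6, -4)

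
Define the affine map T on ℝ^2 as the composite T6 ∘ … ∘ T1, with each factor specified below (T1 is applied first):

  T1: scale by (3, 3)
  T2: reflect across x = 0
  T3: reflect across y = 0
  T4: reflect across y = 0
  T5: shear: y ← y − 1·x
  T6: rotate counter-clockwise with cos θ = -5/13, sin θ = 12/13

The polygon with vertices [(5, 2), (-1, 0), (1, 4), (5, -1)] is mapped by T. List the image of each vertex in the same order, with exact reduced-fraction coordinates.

image vertices: (-177/13, -285/13), (21/13, 51/13), (-165/13, -111/13), (-69/13, -240/13)

T1 scale by (3, 3): (5, 2) → (15, 6); (-1, 0) → (-3, 0); (1, 4) → (3, 12); (5, -1) → (15, -3)
T2 reflect across x = 0: (15, 6) → (-15, 6); (-3, 0) → (3, 0); (3, 12) → (-3, 12); (15, -3) → (-15, -3)
T3 reflect across y = 0: (-15, 6) → (-15, -6); (3, 0) → (3, 0); (-3, 12) → (-3, -12); (-15, -3) → (-15, 3)
T4 reflect across y = 0: (-15, -6) → (-15, 6); (3, 0) → (3, 0); (-3, -12) → (-3, 12); (-15, 3) → (-15, -3)
T5 shear: y ← y − 1·x: (-15, 6) → (-15, 21); (3, 0) → (3, -3); (-3, 12) → (-3, 15); (-15, -3) → (-15, 12)
T6 rotate counter-clockwise with cos θ = -5/13, sin θ = 12/13: (-15, 21) → (-177/13, -285/13); (3, -3) → (21/13, 51/13); (-3, 15) → (-165/13, -111/13); (-15, 12) → (-69/13, -240/13)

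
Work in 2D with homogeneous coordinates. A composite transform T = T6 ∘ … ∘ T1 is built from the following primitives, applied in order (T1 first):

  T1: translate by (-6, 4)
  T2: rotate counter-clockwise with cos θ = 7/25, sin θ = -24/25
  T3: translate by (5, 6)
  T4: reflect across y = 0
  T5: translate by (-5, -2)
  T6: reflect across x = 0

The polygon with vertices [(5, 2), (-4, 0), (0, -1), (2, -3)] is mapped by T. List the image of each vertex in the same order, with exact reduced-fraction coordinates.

image vertices: (-137/25, -266/25), (-26/25, -468/25), (-6/5, -73/5), (4/25, -303/25)

T1 translate by (-6, 4): (5, 2) → (-1, 6); (-4, 0) → (-10, 4); (0, -1) → (-6, 3); (2, -3) → (-4, 1)
T2 rotate counter-clockwise with cos θ = 7/25, sin θ = -24/25: (-1, 6) → (137/25, 66/25); (-10, 4) → (26/25, 268/25); (-6, 3) → (6/5, 33/5); (-4, 1) → (-4/25, 103/25)
T3 translate by (5, 6): (137/25, 66/25) → (262/25, 216/25); (26/25, 268/25) → (151/25, 418/25); (6/5, 33/5) → (31/5, 63/5); (-4/25, 103/25) → (121/25, 253/25)
T4 reflect across y = 0: (262/25, 216/25) → (262/25, -216/25); (151/25, 418/25) → (151/25, -418/25); (31/5, 63/5) → (31/5, -63/5); (121/25, 253/25) → (121/25, -253/25)
T5 translate by (-5, -2): (262/25, -216/25) → (137/25, -266/25); (151/25, -418/25) → (26/25, -468/25); (31/5, -63/5) → (6/5, -73/5); (121/25, -253/25) → (-4/25, -303/25)
T6 reflect across x = 0: (137/25, -266/25) → (-137/25, -266/25); (26/25, -468/25) → (-26/25, -468/25); (6/5, -73/5) → (-6/5, -73/5); (-4/25, -303/25) → (4/25, -303/25)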